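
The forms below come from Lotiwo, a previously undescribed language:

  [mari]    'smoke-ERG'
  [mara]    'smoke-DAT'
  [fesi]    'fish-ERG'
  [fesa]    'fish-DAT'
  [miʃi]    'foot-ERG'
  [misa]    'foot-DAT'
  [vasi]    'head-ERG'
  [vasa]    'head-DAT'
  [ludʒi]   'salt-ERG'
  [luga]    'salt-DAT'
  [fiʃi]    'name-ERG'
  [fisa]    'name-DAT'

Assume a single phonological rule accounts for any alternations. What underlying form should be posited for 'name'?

The stem for 'name' ends in [ʃ] in [fiʃi] but [s] in [fisa].
If /s/ were underlying and a rule turned it into [ʃ] before the ERG suffix, 'fish' would also alternate; but it has [s] in both [fesi] and [fesa].
The underlying segment must be /ʃ/; palato-alveolar /dʒ/ and /ʃ/ become [g] and [s] when no front vowel follows, yielding [s] there.

/fiʃ/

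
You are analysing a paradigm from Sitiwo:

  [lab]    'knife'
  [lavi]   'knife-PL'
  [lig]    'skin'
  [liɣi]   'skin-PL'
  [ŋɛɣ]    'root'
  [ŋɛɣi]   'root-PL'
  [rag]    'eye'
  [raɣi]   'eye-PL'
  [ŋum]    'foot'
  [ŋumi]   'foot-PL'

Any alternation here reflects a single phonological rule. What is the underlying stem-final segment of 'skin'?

/g/

'skin' shows [g] ~ [ɣ] at the end of the stem ([lig] vs [liɣi]).
But 'root' keeps [ɣ] in both environments ([ŋɛɣ], [ŋɛɣi]), so there is no rule changing /ɣ/ to [g] in isolation.
The alternation reflects intervocalic spirantization: voiced stops become fricatives between vowels. /g/ is underlying.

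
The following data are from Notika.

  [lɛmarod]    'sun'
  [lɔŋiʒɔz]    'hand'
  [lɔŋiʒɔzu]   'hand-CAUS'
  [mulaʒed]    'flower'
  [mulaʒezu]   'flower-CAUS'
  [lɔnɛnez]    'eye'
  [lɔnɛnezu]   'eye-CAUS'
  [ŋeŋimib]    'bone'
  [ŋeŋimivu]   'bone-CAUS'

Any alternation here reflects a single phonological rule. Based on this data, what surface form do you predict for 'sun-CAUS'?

[lɛmarozu]

The stem for 'flower' ends in [d] in [mulaʒed] but [z] in [mulaʒezu].
But 'hand' keeps [z] in both environments ([lɔŋiʒɔz], [lɔŋiʒɔzu]), so there is no rule changing /z/ to [d] in isolation.
The underlying segment must be /d/; voiced stops become fricatives between vowels, yielding [z] there.
From [lɛmarod] the stem 'sun' is /lɛmarod/; between vowels this yields [lɛmarozu].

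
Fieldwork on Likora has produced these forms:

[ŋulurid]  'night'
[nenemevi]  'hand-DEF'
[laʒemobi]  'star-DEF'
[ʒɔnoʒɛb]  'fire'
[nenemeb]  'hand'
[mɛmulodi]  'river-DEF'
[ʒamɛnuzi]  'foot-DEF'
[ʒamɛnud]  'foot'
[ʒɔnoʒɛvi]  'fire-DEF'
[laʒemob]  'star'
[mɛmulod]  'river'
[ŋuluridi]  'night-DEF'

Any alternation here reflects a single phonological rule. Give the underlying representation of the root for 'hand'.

In [nenemevi] and [nenemeb] the final segment of 'hand' alternates: [v] ~ [b].
Compare 'star', with invariant [b] in [laʒemobi] and [laʒemob]: an analysis with underlying /b/ and a rule producing [v] before the DEF suffix would wrongly predict alternation here too.
The alternation reflects word-final hardening: voiced fricatives become stops word-finally. /v/ is underlying.
So 'hand' = /nenemev/.

/nenemev/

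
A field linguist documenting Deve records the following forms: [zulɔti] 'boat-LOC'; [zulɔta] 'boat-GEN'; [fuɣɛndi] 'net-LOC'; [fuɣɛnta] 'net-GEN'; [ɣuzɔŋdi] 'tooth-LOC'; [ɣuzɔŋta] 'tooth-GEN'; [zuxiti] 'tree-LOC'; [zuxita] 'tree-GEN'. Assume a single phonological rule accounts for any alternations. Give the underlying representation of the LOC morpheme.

The LOC suffix surfaces as [-di] and [-ti], depending on the final segment of the stem.
The GEN suffix, which begins with [t], is invariant after every stem; so [t] is not altered by any rule here.
So the underlying form is /-di/, and voiced stops become voiceless after a vowel.

/-di/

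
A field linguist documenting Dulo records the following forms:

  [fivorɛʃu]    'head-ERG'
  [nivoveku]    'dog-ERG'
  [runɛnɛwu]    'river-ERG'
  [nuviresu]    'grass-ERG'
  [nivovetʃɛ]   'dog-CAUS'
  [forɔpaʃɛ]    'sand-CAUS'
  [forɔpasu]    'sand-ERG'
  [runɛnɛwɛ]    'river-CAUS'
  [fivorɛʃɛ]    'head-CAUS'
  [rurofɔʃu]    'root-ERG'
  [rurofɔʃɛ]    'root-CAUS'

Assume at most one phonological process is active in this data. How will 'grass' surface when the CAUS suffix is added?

[nuvireʃɛ]

In [forɔpaʃɛ] and [forɔpasu] the final segment of 'sand' alternates: [ʃ] ~ [s].
But 'head' keeps [ʃ] in both environments ([fivorɛʃɛ], [fivorɛʃu]), so there is no rule changing /ʃ/ to [s] before the ERG suffix.
So /s/ is underlying, and a rule of palatalization before a front vowel — /k/ and /s/ become palato-alveolar [tʃ] and [ʃ] before a front vowel — gives [ʃ].
The one attested form of 'grass', [nuviresu], shows underlying /nuvires/. Applying the same rule before a front vowel gives [nuvireʃɛ].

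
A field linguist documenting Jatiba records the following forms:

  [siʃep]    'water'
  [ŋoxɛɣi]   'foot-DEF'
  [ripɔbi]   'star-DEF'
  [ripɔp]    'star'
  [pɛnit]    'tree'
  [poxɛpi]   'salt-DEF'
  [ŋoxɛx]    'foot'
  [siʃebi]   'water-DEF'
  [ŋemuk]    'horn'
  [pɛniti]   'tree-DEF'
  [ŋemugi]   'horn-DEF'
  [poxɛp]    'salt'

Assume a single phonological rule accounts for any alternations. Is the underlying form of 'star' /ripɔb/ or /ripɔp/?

The root 'star' surfaces as [ripɔp] and [ripɔbi], with a stem-final [p] ~ [b] alternation.
If /p/ were underlying and a rule turned it into [b] before the DEF suffix, 'salt' would also alternate; but it has [p] in both [poxɛp] and [poxɛpi].
Therefore /b/ is basic and [p] is derived by word-final obstruent devoicing (voiced obstruents become voiceless word-finally).

/ripɔb/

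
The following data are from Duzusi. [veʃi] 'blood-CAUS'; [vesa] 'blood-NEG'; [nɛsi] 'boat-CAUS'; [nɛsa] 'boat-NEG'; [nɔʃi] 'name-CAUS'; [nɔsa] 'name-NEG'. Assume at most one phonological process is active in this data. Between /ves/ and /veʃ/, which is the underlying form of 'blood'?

In [veʃi] and [vesa] the final segment of 'blood' alternates: [ʃ] ~ [s].
The stem 'boat' ([nɛsi], [nɛsa]) shows [s] unchanged in both environments, so [s] cannot be basic with [ʃ] derived before the CAUS suffix.
The underlying segment must be /ʃ/; palato-alveolar /ʃ/ becomes [s] when no front vowel follows, yielding [s] there.

/veʃ/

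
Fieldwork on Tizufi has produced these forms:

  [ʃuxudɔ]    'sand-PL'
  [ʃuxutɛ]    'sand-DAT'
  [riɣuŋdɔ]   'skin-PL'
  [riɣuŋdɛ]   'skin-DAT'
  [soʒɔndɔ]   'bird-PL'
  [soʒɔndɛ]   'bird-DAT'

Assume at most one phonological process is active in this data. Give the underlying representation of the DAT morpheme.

/-tɛ/

The DAT morpheme has two allomorphs, [-dɛ] and [-tɛ].
By contrast the PL suffix keeps its initial [d] throughout — that segment must be underlying.
The DAT suffix is therefore /-tɛ/ underlyingly, with post-nasal voicing: voiceless stops become voiced after a nasal.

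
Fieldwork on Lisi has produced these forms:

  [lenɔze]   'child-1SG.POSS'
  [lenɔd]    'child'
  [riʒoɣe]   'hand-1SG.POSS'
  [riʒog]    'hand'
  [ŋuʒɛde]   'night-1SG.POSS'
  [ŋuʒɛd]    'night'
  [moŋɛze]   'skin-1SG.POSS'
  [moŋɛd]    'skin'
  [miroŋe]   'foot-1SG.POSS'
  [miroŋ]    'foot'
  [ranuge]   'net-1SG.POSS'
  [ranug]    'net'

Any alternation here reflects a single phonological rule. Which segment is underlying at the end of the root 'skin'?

'skin' shows [z] ~ [d] at the end of the stem ([moŋɛze] vs [moŋɛd]).
The stem 'night' ([ŋuʒɛde], [ŋuʒɛd]) shows [d] unchanged in both environments, so [d] cannot be basic with [z] derived before the 1SG.POSS suffix.
The alternation reflects word-final hardening: voiced fricatives become stops word-finally. /z/ is underlying.

/z/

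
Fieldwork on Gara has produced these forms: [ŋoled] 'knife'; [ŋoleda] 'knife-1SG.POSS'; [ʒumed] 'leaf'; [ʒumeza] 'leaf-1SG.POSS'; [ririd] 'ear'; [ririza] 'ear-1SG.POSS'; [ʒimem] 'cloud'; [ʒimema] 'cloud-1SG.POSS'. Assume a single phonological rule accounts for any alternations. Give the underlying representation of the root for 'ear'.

/ririz/

The stem for 'ear' ends in [d] in [ririd] but [z] in [ririza].
If /d/ were underlying and a rule turned it into [z] before the 1SG.POSS suffix, 'knife' would also alternate; but it has [d] in both [ŋoled] and [ŋoleda].
The underlying segment must be /z/; voiced fricatives become stops word-finally, yielding [d] there.
Hence 'ear' is /ririz/ underlyingly.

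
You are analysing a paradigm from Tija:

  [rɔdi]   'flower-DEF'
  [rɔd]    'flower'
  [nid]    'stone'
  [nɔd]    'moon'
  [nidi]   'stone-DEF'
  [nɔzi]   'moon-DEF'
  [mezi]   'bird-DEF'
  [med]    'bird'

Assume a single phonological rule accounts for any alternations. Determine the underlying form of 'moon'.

The stem for 'moon' ends in [z] in [nɔzi] but [d] in [nɔd].
But 'stone' keeps [d] in both environments ([nidi], [nid]), so there is no rule changing /d/ to [z] before the DEF suffix.
The underlying segment must be /z/; voiced fricatives become stops word-finally, yielding [d] there.

/nɔz/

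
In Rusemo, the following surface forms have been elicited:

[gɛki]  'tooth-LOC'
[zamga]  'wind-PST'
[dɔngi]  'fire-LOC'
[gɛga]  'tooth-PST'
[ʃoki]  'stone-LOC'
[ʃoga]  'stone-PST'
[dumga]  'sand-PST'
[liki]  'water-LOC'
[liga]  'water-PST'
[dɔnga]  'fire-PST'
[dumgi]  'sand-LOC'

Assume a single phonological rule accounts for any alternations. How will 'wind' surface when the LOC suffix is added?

[zamgi]

The LOC morpheme has two allomorphs, [-gi] and [-ki].
By contrast the PST suffix keeps its initial [g] throughout — that segment must be underlying.
The LOC suffix is therefore /-ki/ underlyingly, with post-nasal voicing: voiceless stops become voiced after a nasal.
After 'wind', which ends in a nasal, the suffix surfaces as [-gi], giving [zamgi].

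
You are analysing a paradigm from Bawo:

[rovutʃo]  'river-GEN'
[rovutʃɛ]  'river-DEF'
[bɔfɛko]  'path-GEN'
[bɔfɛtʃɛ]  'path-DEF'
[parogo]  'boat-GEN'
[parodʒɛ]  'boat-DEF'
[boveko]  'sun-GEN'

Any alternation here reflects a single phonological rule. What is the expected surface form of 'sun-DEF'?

[bovetʃɛ]

'path' shows [k] ~ [tʃ] at the end of the stem ([bɔfɛko] vs [bɔfɛtʃɛ]).
But 'river' keeps [tʃ] in both environments ([rovutʃo], [rovutʃɛ]), so there is no rule changing /tʃ/ to [k] before the GEN suffix.
The alternation reflects palatalization before a front vowel: /k/ and /g/ become palato-alveolar [tʃ] and [dʒ] before a front vowel. /k/ is underlying.
The one attested form of 'sun', [boveko], shows underlying /bovek/. Applying the same rule before a front vowel gives [bovetʃɛ].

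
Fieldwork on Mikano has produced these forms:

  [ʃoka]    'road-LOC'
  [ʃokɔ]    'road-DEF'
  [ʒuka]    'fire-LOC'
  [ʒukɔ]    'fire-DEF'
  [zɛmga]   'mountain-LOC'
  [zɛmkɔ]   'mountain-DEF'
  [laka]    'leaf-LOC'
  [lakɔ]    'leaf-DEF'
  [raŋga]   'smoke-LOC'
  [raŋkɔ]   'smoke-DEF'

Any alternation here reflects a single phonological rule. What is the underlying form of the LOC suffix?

/-ga/

The LOC suffix surfaces as [-ga] and [-ka], depending on the final segment of the stem.
The DEF suffix, which begins with [k], is invariant after every stem; so [k] is not altered by any rule here.
So the underlying form is /-ga/, and voiced stops become voiceless after a vowel.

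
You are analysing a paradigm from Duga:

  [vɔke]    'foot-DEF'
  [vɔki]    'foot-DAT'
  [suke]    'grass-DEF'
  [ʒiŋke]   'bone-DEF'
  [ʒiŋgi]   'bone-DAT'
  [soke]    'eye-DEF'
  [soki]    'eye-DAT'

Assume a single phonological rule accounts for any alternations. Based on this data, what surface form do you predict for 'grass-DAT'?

[suki]

The DAT suffix surfaces as [-gi] and [-ki], depending on the final segment of the stem.
By contrast the DEF suffix keeps its initial [k] throughout — that segment must be underlying.
The DAT suffix is therefore /-gi/ underlyingly, with post-vocalic devoicing: voiced stops become voiceless after a vowel.
After 'grass', which ends in a vowel, the suffix surfaces as [-ki], giving [suki].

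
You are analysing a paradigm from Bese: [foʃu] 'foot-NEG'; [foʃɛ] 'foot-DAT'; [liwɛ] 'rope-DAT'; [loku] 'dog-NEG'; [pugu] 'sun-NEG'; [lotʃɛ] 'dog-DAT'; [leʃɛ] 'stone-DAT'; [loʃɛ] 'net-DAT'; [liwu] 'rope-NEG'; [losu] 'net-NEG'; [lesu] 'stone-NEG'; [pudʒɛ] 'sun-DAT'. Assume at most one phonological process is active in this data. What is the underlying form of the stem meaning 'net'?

The stem for 'net' ends in [s] in [losu] but [ʃ] in [loʃɛ].
Compare 'foot', with invariant [ʃ] in [foʃu] and [foʃɛ]: an analysis with underlying /ʃ/ and a rule producing [s] before the NEG suffix would wrongly predict alternation here too.
The alternation reflects palatalization before a front vowel: /k/, /g/ and /s/ become palato-alveolar [tʃ], [dʒ] and [ʃ] before a front vowel. /s/ is underlying.
Hence 'net' is /los/ underlyingly.

/los/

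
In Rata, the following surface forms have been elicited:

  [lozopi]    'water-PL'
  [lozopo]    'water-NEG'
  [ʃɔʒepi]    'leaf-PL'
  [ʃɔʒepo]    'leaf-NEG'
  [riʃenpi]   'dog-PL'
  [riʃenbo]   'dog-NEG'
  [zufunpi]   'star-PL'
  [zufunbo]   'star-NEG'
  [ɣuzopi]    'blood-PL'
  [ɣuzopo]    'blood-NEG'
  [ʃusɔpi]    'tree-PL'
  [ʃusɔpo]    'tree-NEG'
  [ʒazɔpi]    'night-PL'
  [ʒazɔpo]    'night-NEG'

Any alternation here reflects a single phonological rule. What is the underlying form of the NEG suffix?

/-bo/

The NEG suffix surfaces as [-bo] and [-po], depending on the final segment of the stem.
The PL suffix, which begins with [p], is invariant after every stem; so [p] is not altered by any rule here.
So the underlying form is /-bo/, and voiced stops become voiceless after a vowel.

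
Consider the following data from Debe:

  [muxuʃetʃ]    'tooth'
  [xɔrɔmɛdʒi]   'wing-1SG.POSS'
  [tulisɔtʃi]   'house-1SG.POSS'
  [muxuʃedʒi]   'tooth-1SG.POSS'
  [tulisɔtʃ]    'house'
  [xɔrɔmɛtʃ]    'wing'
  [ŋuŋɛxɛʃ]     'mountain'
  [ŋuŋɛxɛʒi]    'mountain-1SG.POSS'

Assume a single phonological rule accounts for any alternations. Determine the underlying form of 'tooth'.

/muxuʃedʒ/

The root 'tooth' surfaces as [muxuʃedʒi] and [muxuʃetʃ], with a stem-final [dʒ] ~ [tʃ] alternation.
But 'house' keeps [tʃ] in both environments ([tulisɔtʃi], [tulisɔtʃ]), so there is no rule changing /tʃ/ to [dʒ] before the 1SG.POSS suffix.
The alternation reflects word-final obstruent devoicing: voiced obstruents become voiceless word-finally. /dʒ/ is underlying.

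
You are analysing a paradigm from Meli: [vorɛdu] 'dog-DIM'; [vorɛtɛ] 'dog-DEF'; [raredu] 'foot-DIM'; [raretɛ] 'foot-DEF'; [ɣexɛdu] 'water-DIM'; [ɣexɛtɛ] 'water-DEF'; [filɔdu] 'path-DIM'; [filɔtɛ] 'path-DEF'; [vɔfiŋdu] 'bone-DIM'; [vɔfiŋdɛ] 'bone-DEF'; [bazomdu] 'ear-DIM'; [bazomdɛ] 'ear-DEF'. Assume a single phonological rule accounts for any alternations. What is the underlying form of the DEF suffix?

The DEF morpheme has two allomorphs, [-dɛ] and [-tɛ].
The DIM suffix, which begins with [d], is invariant after every stem; so [d] is not altered by any rule here.
The DEF suffix is therefore /-tɛ/ underlyingly, with post-nasal voicing: voiceless stops become voiced after a nasal.

/-tɛ/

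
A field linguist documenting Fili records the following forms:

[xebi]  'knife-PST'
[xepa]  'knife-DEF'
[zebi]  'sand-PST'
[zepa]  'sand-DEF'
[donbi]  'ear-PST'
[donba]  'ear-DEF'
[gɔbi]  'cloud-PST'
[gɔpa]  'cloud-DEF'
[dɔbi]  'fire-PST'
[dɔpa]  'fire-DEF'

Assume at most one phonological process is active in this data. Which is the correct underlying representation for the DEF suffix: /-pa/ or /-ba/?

The DEF morpheme has two allomorphs, [-ba] and [-pa].
By contrast the PST suffix keeps its initial [b] throughout — that segment must be underlying.
The DEF suffix is therefore /-pa/ underlyingly, with post-nasal voicing: voiceless stops become voiced after a nasal.

/-pa/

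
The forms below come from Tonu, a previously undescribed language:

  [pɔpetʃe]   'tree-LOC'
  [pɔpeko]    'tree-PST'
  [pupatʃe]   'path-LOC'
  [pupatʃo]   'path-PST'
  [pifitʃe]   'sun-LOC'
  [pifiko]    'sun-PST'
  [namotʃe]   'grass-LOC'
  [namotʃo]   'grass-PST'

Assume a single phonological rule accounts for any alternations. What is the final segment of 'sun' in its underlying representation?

/k/

The stem for 'sun' ends in [tʃ] in [pifitʃe] but [k] in [pifiko].
But 'path' keeps [tʃ] in both environments ([pupatʃe], [pupatʃo]), so there is no rule changing /tʃ/ to [k] before the PST suffix.
Therefore /k/ is basic and [tʃ] is derived by palatalization before a front vowel (/k/ becomes palato-alveolar [tʃ] before a front vowel).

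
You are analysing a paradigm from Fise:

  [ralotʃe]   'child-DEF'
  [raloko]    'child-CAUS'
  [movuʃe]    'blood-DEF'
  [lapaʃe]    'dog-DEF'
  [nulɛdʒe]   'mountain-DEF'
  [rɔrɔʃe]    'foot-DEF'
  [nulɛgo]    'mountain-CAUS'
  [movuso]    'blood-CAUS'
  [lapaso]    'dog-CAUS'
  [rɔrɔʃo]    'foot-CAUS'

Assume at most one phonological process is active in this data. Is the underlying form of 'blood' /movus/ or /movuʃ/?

The root 'blood' surfaces as [movuʃe] and [movuso], with a stem-final [ʃ] ~ [s] alternation.
The stem 'foot' ([rɔrɔʃe], [rɔrɔʃo]) shows [ʃ] unchanged in both environments, so [ʃ] cannot be basic with [s] derived before the CAUS suffix.
The underlying segment must be /s/; /k/, /g/ and /s/ become palato-alveolar [tʃ], [dʒ] and [ʃ] before a front vowel, yielding [ʃ] there.

/movus/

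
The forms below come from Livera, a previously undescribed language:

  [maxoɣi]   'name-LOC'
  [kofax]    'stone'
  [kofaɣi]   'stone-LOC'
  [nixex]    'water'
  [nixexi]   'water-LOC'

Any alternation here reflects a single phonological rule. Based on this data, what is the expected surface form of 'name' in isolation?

[maxox]

The stem for 'stone' ends in [x] in [kofax] but [ɣ] in [kofaɣi].
But 'water' keeps [x] in both environments ([nixex], [nixexi]), so there is no rule changing /x/ to [ɣ] before the LOC suffix.
Therefore /ɣ/ is basic and [x] is derived by word-final obstruent devoicing (voiced obstruents become voiceless word-finally).
From [maxoɣi] the stem 'name' is /maxoɣ/; word-finally this yields [maxox].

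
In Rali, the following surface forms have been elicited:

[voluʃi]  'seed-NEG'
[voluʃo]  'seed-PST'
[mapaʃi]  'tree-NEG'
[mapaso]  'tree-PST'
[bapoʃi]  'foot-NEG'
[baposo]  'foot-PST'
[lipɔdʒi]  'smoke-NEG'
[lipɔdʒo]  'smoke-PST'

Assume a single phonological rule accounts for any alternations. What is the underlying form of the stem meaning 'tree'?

/mapas/

The stem for 'tree' ends in [ʃ] in [mapaʃi] but [s] in [mapaso].
If /ʃ/ were underlying and a rule turned it into [s] before the PST suffix, 'seed' would also alternate; but it has [ʃ] in both [voluʃi] and [voluʃo].
Therefore /s/ is basic and [ʃ] is derived by palatalization before a front vowel (/s/ becomes palato-alveolar [ʃ] before a front vowel).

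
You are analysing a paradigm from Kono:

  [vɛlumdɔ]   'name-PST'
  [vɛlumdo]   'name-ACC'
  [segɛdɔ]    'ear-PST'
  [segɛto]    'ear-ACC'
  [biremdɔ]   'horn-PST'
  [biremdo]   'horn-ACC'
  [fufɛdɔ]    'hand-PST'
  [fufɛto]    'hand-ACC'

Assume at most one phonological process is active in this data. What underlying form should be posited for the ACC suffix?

/-to/

The ACC morpheme has two allomorphs, [-do] and [-to].
By contrast the PST suffix keeps its initial [d] throughout — that segment must be underlying.
So the underlying form is /-to/, and voiceless stops become voiced after a nasal.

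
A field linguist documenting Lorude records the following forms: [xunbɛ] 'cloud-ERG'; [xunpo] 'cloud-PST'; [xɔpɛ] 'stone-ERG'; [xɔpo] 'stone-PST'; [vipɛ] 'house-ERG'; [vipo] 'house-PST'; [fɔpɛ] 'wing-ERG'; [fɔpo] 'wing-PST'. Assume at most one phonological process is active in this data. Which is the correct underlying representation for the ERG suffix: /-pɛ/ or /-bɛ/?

The ERG morpheme has two allomorphs, [-bɛ] and [-pɛ].
The PST suffix, which begins with [p], is invariant after every stem; so [p] is not altered by any rule here.
So the underlying form is /-bɛ/, and voiced stops become voiceless after a vowel.

/-bɛ/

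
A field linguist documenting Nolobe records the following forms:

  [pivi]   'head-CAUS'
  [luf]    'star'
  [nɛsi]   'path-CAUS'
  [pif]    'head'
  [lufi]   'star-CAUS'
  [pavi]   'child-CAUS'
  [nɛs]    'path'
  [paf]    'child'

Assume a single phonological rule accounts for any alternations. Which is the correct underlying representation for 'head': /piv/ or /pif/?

/piv/

The stem for 'head' ends in [f] in [pif] but [v] in [pivi].
But 'star' keeps [f] in both environments ([luf], [lufi]), so there is no rule changing /f/ to [v] before the CAUS suffix.
So /v/ is underlying, and a rule of word-final obstruent devoicing — voiced obstruents become voiceless word-finally — gives [f].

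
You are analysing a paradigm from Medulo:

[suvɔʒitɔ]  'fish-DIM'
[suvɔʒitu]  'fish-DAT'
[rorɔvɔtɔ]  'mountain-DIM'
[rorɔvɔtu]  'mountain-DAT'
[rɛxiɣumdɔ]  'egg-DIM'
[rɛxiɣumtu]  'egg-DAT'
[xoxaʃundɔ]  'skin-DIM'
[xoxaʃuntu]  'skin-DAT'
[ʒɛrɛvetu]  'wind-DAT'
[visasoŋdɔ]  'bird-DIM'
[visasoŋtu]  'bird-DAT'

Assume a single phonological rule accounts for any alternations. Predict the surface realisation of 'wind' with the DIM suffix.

The DIM suffix surfaces as [-dɔ] and [-tɔ], depending on the final segment of the stem.
By contrast the DAT suffix keeps its initial [t] throughout — that segment must be underlying.
So the underlying form is /-dɔ/, and voiced stops become voiceless after a vowel.
After 'wind', which ends in a vowel, the suffix surfaces as [-tɔ], giving [ʒɛrɛvetɔ].

[ʒɛrɛvetɔ]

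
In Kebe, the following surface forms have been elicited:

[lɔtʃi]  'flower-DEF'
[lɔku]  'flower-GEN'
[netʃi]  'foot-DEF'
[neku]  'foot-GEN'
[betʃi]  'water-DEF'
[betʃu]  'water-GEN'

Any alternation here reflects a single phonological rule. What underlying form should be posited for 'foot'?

In [netʃi] and [neku] the final segment of 'foot' alternates: [tʃ] ~ [k].
Compare 'water', with invariant [tʃ] in [betʃi] and [betʃu]: an analysis with underlying /tʃ/ and a rule producing [k] before the GEN suffix would wrongly predict alternation here too.
Therefore /k/ is basic and [tʃ] is derived by palatalization before a front vowel (/k/ becomes palato-alveolar [tʃ] before a front vowel).

/nek/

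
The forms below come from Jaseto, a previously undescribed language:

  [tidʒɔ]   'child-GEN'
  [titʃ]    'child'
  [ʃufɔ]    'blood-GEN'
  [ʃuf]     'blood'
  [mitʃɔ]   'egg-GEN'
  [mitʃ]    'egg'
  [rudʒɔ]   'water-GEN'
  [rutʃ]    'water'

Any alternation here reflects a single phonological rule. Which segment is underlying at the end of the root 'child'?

/dʒ/

The stem for 'child' ends in [dʒ] in [tidʒɔ] but [tʃ] in [titʃ].
The stem 'egg' ([mitʃɔ], [mitʃ]) shows [tʃ] unchanged in both environments, so [tʃ] cannot be basic with [dʒ] derived before the GEN suffix.
The alternation reflects word-final obstruent devoicing: voiced obstruents become voiceless word-finally. /dʒ/ is underlying.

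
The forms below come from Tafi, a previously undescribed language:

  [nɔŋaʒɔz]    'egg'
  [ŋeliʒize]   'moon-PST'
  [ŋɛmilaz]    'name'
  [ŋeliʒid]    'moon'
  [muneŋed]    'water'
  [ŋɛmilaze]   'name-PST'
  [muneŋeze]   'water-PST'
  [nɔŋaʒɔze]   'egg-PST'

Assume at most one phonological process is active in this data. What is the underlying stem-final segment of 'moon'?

/d/

The root 'moon' surfaces as [ŋeliʒize] and [ŋeliʒid], with a stem-final [z] ~ [d] alternation.
The stem 'egg' ([nɔŋaʒɔze], [nɔŋaʒɔz]) shows [z] unchanged in both environments, so [z] cannot be basic with [d] derived in isolation.
The alternation reflects intervocalic spirantization: voiced stops become fricatives between vowels. /d/ is underlying.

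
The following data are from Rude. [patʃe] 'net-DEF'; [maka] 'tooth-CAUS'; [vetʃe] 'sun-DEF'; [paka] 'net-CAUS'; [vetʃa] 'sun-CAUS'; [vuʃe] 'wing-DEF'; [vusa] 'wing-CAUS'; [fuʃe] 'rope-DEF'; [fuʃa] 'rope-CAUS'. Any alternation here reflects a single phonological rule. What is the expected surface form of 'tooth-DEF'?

[matʃe]

'net' shows [k] ~ [tʃ] at the end of the stem ([paka] vs [patʃe]).
But 'sun' keeps [tʃ] in both environments ([vetʃa], [vetʃe]), so there is no rule changing /tʃ/ to [k] before the CAUS suffix.
The underlying segment must be /k/; /k/ and /s/ become palato-alveolar [tʃ] and [ʃ] before a front vowel, yielding [tʃ] there.
From [maka] the stem 'tooth' is /mak/; before a front vowel this yields [matʃe].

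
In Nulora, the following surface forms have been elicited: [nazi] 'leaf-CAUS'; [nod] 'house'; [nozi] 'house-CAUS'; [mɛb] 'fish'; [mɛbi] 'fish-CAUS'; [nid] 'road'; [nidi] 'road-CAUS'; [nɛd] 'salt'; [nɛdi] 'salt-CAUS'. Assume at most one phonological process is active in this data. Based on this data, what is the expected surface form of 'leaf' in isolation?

In [nod] and [nozi] the final segment of 'house' alternates: [d] ~ [z].
If /d/ were underlying and a rule turned it into [z] before the CAUS suffix, 'road' would also alternate; but it has [d] in both [nid] and [nidi].
Therefore /z/ is basic and [d] is derived by word-final hardening (voiced fricatives become stops word-finally).
From [nazi] the stem 'leaf' is /naz/; word-finally this yields [nad].

[nad]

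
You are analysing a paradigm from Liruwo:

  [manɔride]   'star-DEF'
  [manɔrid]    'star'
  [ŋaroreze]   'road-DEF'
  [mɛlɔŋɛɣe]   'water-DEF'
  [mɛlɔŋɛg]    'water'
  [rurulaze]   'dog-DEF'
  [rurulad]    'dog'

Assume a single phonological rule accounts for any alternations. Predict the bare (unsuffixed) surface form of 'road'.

The root 'dog' surfaces as [rurulaze] and [rurulad], with a stem-final [z] ~ [d] alternation.
If /d/ were underlying and a rule turned it into [z] before the DEF suffix, 'star' would also alternate; but it has [d] in both [manɔride] and [manɔrid].
The alternation reflects word-final hardening: voiced fricatives become stops word-finally. /z/ is underlying.
From [ŋaroreze] the stem 'road' is /ŋarorez/; word-finally this yields [ŋarored].

[ŋarored]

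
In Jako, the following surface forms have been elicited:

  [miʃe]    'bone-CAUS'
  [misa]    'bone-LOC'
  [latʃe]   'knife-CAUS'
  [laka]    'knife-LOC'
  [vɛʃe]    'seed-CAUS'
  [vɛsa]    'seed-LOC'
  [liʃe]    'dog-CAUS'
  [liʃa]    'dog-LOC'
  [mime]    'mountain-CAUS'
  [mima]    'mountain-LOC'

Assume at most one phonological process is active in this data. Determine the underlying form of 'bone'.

/mis/

The stem for 'bone' ends in [ʃ] in [miʃe] but [s] in [misa].
But 'dog' keeps [ʃ] in both environments ([liʃe], [liʃa]), so there is no rule changing /ʃ/ to [s] before the LOC suffix.
Therefore /s/ is basic and [ʃ] is derived by palatalization before a front vowel (/k/ and /s/ become palato-alveolar [tʃ] and [ʃ] before a front vowel).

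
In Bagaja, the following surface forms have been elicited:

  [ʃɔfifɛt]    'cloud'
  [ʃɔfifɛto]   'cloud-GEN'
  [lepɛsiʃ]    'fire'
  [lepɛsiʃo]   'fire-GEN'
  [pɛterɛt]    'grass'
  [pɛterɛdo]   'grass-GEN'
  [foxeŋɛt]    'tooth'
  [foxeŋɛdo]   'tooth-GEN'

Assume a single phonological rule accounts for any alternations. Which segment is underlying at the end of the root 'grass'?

In [pɛterɛt] and [pɛterɛdo] the final segment of 'grass' alternates: [t] ~ [d].
The stem 'cloud' ([ʃɔfifɛt], [ʃɔfifɛto]) shows [t] unchanged in both environments, so [t] cannot be basic with [d] derived before the GEN suffix.
So /d/ is underlying, and a rule of word-final obstruent devoicing — voiced obstruents become voiceless word-finally — gives [t].

/d/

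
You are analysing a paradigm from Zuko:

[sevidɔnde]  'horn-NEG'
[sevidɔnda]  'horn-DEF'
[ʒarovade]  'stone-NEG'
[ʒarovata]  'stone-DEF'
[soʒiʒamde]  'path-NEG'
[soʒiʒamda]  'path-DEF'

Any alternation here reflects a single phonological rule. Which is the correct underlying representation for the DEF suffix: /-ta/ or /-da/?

/-ta/

The DEF morpheme has two allomorphs, [-da] and [-ta].
The NEG suffix, which begins with [d], is invariant after every stem; so [d] is not altered by any rule here.
The DEF suffix is therefore /-ta/ underlyingly, with post-nasal voicing: voiceless stops become voiced after a nasal.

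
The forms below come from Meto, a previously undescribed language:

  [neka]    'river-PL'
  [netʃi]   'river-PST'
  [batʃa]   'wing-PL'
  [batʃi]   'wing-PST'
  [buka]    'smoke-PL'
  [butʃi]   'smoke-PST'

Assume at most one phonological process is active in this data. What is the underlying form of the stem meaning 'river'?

In [neka] and [netʃi] the final segment of 'river' alternates: [k] ~ [tʃ].
The stem 'wing' ([batʃa], [batʃi]) shows [tʃ] unchanged in both environments, so [tʃ] cannot be basic with [k] derived before the PL suffix.
The alternation reflects palatalization before a front vowel: /k/ becomes palato-alveolar [tʃ] before a front vowel. /k/ is underlying.
The underlying form of 'river' is therefore /nek/.

/nek/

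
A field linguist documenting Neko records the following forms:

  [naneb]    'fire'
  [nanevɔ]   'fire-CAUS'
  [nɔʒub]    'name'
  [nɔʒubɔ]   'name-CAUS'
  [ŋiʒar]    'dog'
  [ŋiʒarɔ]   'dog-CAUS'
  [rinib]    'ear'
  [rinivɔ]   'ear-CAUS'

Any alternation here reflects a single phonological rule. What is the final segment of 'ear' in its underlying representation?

/v/

The root 'ear' surfaces as [rinib] and [rinivɔ], with a stem-final [b] ~ [v] alternation.
The stem 'name' ([nɔʒub], [nɔʒubɔ]) shows [b] unchanged in both environments, so [b] cannot be basic with [v] derived before the CAUS suffix.
Therefore /v/ is basic and [b] is derived by word-final hardening (voiced fricatives become stops word-finally).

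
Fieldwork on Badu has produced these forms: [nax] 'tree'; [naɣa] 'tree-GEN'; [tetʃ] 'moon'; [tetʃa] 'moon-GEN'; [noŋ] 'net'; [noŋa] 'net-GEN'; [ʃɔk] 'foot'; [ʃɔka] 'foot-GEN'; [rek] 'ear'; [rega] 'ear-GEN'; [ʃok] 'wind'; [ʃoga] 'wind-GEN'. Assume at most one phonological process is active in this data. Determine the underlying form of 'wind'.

The stem for 'wind' ends in [k] in [ʃok] but [g] in [ʃoga].
If /k/ were underlying and a rule turned it into [g] before the GEN suffix, 'foot' would also alternate; but it has [k] in both [ʃɔk] and [ʃɔka].
The alternation reflects word-final obstruent devoicing: voiced obstruents become voiceless word-finally. /g/ is underlying.
The underlying form of 'wind' is therefore /ʃog/.

/ʃog/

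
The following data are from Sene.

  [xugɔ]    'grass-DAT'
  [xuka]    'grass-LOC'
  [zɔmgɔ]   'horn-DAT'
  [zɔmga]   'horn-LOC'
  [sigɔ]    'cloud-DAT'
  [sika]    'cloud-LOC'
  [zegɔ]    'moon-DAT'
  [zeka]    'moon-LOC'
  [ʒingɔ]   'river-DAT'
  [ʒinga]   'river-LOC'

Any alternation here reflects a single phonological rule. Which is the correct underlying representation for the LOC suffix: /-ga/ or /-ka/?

The LOC suffix surfaces as [-ga] and [-ka], depending on the final segment of the stem.
By contrast the DAT suffix keeps its initial [g] throughout — that segment must be underlying.
So the underlying form is /-ka/, and voiceless stops become voiced after a nasal.

/-ka/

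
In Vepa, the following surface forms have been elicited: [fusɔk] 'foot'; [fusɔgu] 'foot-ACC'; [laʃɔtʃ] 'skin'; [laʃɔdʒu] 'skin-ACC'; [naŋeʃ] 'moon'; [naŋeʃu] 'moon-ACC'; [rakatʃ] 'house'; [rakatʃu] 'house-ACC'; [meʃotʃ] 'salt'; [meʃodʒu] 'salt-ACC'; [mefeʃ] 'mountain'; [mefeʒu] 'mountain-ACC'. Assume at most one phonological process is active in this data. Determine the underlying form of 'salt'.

In [meʃotʃ] and [meʃodʒu] the final segment of 'salt' alternates: [tʃ] ~ [dʒ].
The stem 'house' ([rakatʃ], [rakatʃu]) shows [tʃ] unchanged in both environments, so [tʃ] cannot be basic with [dʒ] derived before the ACC suffix.
So /dʒ/ is underlying, and a rule of word-final obstruent devoicing — voiced obstruents become voiceless word-finally — gives [tʃ].

/meʃodʒ/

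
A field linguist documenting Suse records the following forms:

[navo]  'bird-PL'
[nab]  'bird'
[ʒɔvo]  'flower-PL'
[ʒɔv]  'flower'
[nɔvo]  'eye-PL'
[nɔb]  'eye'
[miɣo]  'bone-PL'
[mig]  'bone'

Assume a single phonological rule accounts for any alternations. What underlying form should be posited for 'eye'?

/nɔb/

'eye' shows [v] ~ [b] at the end of the stem ([nɔvo] vs [nɔb]).
The stem 'flower' ([ʒɔvo], [ʒɔv]) shows [v] unchanged in both environments, so [v] cannot be basic with [b] derived in isolation.
Therefore /b/ is basic and [v] is derived by intervocalic spirantization (voiced stops become fricatives between vowels).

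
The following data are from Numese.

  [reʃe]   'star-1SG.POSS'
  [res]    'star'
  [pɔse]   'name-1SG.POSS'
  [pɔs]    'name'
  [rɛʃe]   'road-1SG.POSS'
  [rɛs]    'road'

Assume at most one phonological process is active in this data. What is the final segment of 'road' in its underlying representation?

The stem for 'road' ends in [ʃ] in [rɛʃe] but [s] in [rɛs].
The stem 'name' ([pɔse], [pɔs]) shows [s] unchanged in both environments, so [s] cannot be basic with [ʃ] derived before the 1SG.POSS suffix.
The underlying segment must be /ʃ/; palato-alveolar /ʃ/ becomes [s] when no front vowel follows, yielding [s] there.

/ʃ/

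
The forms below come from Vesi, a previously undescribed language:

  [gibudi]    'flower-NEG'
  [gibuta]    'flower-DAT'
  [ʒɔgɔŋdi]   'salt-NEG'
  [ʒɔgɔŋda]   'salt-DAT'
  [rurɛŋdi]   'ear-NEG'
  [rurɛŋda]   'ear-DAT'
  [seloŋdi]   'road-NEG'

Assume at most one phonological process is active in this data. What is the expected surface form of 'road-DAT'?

The DAT morpheme has two allomorphs, [-da] and [-ta].
The NEG suffix, which begins with [d], is invariant after every stem; so [d] is not altered by any rule here.
So the underlying form is /-ta/, and voiceless stops become voiced after a nasal.
After 'road', which ends in a nasal, the suffix surfaces as [-da], giving [seloŋda].

[seloŋda]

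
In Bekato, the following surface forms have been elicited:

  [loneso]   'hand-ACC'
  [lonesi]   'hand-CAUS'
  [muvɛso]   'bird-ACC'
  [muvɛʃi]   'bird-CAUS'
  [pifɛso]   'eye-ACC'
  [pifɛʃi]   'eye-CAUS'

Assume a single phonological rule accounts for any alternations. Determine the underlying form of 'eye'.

The root 'eye' surfaces as [pifɛso] and [pifɛʃi], with a stem-final [s] ~ [ʃ] alternation.
Compare 'hand', with invariant [s] in [loneso] and [lonesi]: an analysis with underlying /s/ and a rule producing [ʃ] before the CAUS suffix would wrongly predict alternation here too.
So /ʃ/ is underlying, and a rule of depalatalization — palato-alveolar /ʃ/ becomes [s] when no front vowel follows — gives [s].
The underlying form of 'eye' is therefore /pifɛʃ/.

/pifɛʃ/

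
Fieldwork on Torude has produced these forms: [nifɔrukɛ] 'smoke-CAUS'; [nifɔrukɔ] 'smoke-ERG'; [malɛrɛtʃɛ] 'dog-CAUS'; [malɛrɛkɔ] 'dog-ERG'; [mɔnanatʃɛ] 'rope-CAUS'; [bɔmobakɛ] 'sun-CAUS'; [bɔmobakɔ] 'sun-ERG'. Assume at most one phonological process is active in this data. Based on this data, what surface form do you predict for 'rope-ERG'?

[mɔnanakɔ]

The root 'dog' surfaces as [malɛrɛtʃɛ] and [malɛrɛkɔ], with a stem-final [tʃ] ~ [k] alternation.
Compare 'sun', with invariant [k] in [bɔmobakɛ] and [bɔmobakɔ]: an analysis with underlying /k/ and a rule producing [tʃ] before the CAUS suffix would wrongly predict alternation here too.
The alternation reflects depalatalization: palato-alveolar /tʃ/ becomes [k] when no front vowel follows. /tʃ/ is underlying.
From [mɔnanatʃɛ] the stem 'rope' is /mɔnanatʃ/; when no front vowel follows this yields [mɔnanakɔ].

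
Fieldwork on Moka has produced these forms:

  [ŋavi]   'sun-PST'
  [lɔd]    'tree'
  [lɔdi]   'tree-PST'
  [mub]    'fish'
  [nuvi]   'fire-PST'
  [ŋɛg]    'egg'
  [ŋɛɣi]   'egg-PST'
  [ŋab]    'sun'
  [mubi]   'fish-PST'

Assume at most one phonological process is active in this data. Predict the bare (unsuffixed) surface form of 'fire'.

The stem for 'sun' ends in [v] in [ŋavi] but [b] in [ŋab].
But 'fish' keeps [b] in both environments ([mubi], [mub]), so there is no rule changing /b/ to [v] before the PST suffix.
So /v/ is underlying, and a rule of word-final hardening — voiced fricatives become stops word-finally — gives [b].
From [nuvi] the stem 'fire' is /nuv/; word-finally this yields [nub].

[nub]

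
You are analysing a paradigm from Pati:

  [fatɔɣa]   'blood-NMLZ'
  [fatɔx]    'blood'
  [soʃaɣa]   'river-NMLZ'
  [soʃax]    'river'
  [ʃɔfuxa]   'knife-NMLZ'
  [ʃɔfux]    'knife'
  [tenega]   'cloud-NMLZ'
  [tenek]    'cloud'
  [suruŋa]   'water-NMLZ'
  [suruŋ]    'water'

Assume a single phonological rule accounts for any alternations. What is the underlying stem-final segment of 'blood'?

The root 'blood' surfaces as [fatɔɣa] and [fatɔx], with a stem-final [ɣ] ~ [x] alternation.
Compare 'knife', with invariant [x] in [ʃɔfuxa] and [ʃɔfux]: an analysis with underlying /x/ and a rule producing [ɣ] before the NMLZ suffix would wrongly predict alternation here too.
So /ɣ/ is underlying, and a rule of word-final obstruent devoicing — voiced obstruents become voiceless word-finally — gives [x].

/ɣ/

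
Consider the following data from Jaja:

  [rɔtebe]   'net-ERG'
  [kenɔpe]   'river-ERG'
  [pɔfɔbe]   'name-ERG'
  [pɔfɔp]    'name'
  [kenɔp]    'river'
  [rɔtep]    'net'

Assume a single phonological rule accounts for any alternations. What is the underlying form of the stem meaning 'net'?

The root 'net' surfaces as [rɔtep] and [rɔtebe], with a stem-final [p] ~ [b] alternation.
The stem 'river' ([kenɔp], [kenɔpe]) shows [p] unchanged in both environments, so [p] cannot be basic with [b] derived before the ERG suffix.
So /b/ is underlying, and a rule of word-final obstruent devoicing — voiced obstruents become voiceless word-finally — gives [p].

/rɔteb/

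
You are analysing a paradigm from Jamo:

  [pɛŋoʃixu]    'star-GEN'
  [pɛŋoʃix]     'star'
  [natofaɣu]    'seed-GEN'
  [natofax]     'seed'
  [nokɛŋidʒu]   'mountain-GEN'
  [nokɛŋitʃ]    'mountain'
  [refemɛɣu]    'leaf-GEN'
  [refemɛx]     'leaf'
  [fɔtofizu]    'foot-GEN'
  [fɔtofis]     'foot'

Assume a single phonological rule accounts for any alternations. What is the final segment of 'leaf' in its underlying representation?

The root 'leaf' surfaces as [refemɛɣu] and [refemɛx], with a stem-final [ɣ] ~ [x] alternation.
If /x/ were underlying and a rule turned it into [ɣ] before the GEN suffix, 'star' would also alternate; but it has [x] in both [pɛŋoʃixu] and [pɛŋoʃix].
Therefore /ɣ/ is basic and [x] is derived by word-final obstruent devoicing (voiced obstruents become voiceless word-finally).

/ɣ/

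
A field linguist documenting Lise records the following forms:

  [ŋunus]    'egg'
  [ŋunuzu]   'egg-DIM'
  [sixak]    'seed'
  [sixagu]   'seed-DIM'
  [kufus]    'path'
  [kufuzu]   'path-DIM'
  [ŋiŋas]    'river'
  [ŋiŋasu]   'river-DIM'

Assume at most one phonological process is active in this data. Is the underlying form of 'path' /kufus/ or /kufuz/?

/kufuz/

The stem for 'path' ends in [s] in [kufus] but [z] in [kufuzu].
But 'river' keeps [s] in both environments ([ŋiŋas], [ŋiŋasu]), so there is no rule changing /s/ to [z] before the DIM suffix.
So /z/ is underlying, and a rule of word-final obstruent devoicing — voiced obstruents become voiceless word-finally — gives [s].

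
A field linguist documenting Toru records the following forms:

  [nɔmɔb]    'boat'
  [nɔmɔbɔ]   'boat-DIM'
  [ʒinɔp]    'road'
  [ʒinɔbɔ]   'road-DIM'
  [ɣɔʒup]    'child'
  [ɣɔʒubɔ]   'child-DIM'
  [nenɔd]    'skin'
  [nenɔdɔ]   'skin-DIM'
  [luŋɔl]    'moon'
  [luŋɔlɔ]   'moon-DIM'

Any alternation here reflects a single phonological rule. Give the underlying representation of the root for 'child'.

In [ɣɔʒup] and [ɣɔʒubɔ] the final segment of 'child' alternates: [p] ~ [b].
But 'boat' keeps [b] in both environments ([nɔmɔb], [nɔmɔbɔ]), so there is no rule changing /b/ to [p] in isolation.
Therefore /p/ is basic and [b] is derived by intervocalic voicing (voiceless stops become voiced between vowels).
So 'child' = /ɣɔʒup/.

/ɣɔʒup/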